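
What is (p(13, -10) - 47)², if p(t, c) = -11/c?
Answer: 210681/100 ≈ 2106.8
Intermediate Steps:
(p(13, -10) - 47)² = (-11/(-10) - 47)² = (-11*(-⅒) - 47)² = (11/10 - 47)² = (-459/10)² = 210681/100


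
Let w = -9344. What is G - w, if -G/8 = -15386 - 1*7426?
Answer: 191840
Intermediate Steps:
G = 182496 (G = -8*(-15386 - 1*7426) = -8*(-15386 - 7426) = -8*(-22812) = 182496)
G - w = 182496 - 1*(-9344) = 182496 + 9344 = 191840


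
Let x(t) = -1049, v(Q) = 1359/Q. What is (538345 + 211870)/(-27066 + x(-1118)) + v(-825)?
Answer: -43809044/1546325 ≈ -28.331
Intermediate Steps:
(538345 + 211870)/(-27066 + x(-1118)) + v(-825) = (538345 + 211870)/(-27066 - 1049) + 1359/(-825) = 750215/(-28115) + 1359*(-1/825) = 750215*(-1/28115) - 453/275 = -150043/5623 - 453/275 = -43809044/1546325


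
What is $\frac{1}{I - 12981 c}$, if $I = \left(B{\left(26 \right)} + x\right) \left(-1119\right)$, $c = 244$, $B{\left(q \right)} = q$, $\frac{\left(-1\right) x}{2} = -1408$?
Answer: $- \frac{1}{6347562} \approx -1.5754 \cdot 10^{-7}$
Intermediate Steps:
$x = 2816$ ($x = \left(-2\right) \left(-1408\right) = 2816$)
$I = -3180198$ ($I = \left(26 + 2816\right) \left(-1119\right) = 2842 \left(-1119\right) = -3180198$)
$\frac{1}{I - 12981 c} = \frac{1}{-3180198 - 3167364} = \frac{1}{-6347562} = - \frac{1}{6347562}$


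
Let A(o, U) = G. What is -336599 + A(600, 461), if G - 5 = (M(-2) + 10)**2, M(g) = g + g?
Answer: -336558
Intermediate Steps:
M(g) = 2*g
G = 41 (G = 5 + (2*(-2) + 10)**2 = 5 + (-4 + 10)**2 = 5 + 6**2 = 5 + 36 = 41)
A(o, U) = 41
-336599 + A(600, 461) = -336599 + 41 = -336558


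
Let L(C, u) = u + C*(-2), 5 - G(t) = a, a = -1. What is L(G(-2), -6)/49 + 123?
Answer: 6009/49 ≈ 122.63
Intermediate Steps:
G(t) = 6 (G(t) = 5 - 1*(-1) = 5 + 1 = 6)
L(C, u) = u - 2*C
L(G(-2), -6)/49 + 123 = (-6 - 2*6)/49 + 123 = (-6 - 12)*(1/49) + 123 = -18*1/49 + 123 = -18/49 + 123 = 6009/49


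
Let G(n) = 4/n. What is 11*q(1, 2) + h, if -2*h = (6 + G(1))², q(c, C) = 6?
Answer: 16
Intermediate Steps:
h = -50 (h = -(6 + 4/1)²/2 = -(6 + 4*1)²/2 = -(6 + 4)²/2 = -½*10² = -½*100 = -50)
11*q(1, 2) + h = 11*6 - 50 = 66 - 50 = 16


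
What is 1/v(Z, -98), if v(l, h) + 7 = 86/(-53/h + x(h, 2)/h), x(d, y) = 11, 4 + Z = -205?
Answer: 3/581 ≈ 0.0051635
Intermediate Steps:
Z = -209 (Z = -4 - 205 = -209)
v(l, h) = -7 - 43*h/21 (v(l, h) = -7 + 86/(-53/h + 11/h) = -7 + 86/((-42/h)) = -7 + 86*(-h/42) = -7 - 43*h/21)
1/v(Z, -98) = 1/(-7 - 43/21*(-98)) = 1/(-7 + 602/3) = 1/(581/3) = 3/581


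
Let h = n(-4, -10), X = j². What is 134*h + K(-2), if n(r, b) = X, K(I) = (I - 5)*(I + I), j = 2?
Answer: 564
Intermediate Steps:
K(I) = 2*I*(-5 + I) (K(I) = (-5 + I)*(2*I) = 2*I*(-5 + I))
X = 4 (X = 2² = 4)
n(r, b) = 4
h = 4
134*h + K(-2) = 134*4 + 2*(-2)*(-5 - 2) = 536 + 2*(-2)*(-7) = 536 + 28 = 564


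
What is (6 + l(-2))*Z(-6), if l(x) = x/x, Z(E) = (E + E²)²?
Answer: 6300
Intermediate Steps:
l(x) = 1
(6 + l(-2))*Z(-6) = (6 + 1)*((-6)²*(1 - 6)²) = 7*(36*(-5)²) = 7*(36*25) = 7*900 = 6300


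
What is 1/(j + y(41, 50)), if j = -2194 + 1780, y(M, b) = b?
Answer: -1/364 ≈ -0.0027473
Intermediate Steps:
j = -414
1/(j + y(41, 50)) = 1/(-414 + 50) = 1/(-364) = -1/364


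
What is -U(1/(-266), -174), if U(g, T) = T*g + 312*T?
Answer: 7220217/133 ≈ 54287.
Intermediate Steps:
U(g, T) = 312*T + T*g
-U(1/(-266), -174) = -(-174)*(312 + 1/(-266)) = -(-174)*(312 - 1/266) = -(-174)*82991/266 = -1*(-7220217/133) = 7220217/133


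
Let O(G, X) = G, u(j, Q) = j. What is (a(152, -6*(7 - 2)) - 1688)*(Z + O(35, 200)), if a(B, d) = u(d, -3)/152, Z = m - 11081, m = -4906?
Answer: 511672364/19 ≈ 2.6930e+7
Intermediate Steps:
Z = -15987 (Z = -4906 - 11081 = -15987)
a(B, d) = d/152
(a(152, -6*(7 - 2)) - 1688)*(Z + O(35, 200)) = ((-6*(7 - 2))/152 - 1688)*(-15987 + 35) = ((-6*5)/152 - 1688)*(-15952) = ((1/152)*(-30) - 1688)*(-15952) = (-15/76 - 1688)*(-15952) = -128303/76*(-15952) = 511672364/19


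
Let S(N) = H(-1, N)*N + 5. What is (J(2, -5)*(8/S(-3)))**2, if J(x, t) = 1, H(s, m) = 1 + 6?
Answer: 1/4 ≈ 0.25000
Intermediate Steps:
H(s, m) = 7
S(N) = 5 + 7*N (S(N) = 7*N + 5 = 5 + 7*N)
(J(2, -5)*(8/S(-3)))**2 = (1*(8/(5 + 7*(-3))))**2 = (1*(8/(5 - 21)))**2 = (1*(8/(-16)))**2 = (1*(8*(-1/16)))**2 = (1*(-1/2))**2 = (-1/2)**2 = 1/4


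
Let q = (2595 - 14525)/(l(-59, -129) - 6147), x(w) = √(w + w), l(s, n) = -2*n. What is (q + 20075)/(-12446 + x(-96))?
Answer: -735767723915/456112201506 - 236467210*I*√3/228056100753 ≈ -1.6131 - 0.0017959*I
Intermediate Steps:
x(w) = √2*√w (x(w) = √(2*w) = √2*√w)
q = 11930/5889 (q = (2595 - 14525)/(-2*(-129) - 6147) = -11930/(258 - 6147) = -11930/(-5889) = -11930*(-1/5889) = 11930/5889 ≈ 2.0258)
(q + 20075)/(-12446 + x(-96)) = (11930/5889 + 20075)/(-12446 + √2*√(-96)) = 118233605/(5889*(-12446 + √2*(4*I*√6))) = 118233605/(5889*(-12446 + 8*I*√3))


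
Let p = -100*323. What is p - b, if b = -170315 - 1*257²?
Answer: 204064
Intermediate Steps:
b = -236364 (b = -170315 - 1*66049 = -170315 - 66049 = -236364)
p = -32300
p - b = -32300 - 1*(-236364) = -32300 + 236364 = 204064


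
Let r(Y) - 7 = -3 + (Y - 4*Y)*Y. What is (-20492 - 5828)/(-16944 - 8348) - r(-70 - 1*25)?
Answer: 171176513/6323 ≈ 27072.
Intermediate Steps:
r(Y) = 4 - 3*Y**2 (r(Y) = 7 + (-3 + (Y - 4*Y)*Y) = 7 + (-3 + (-3*Y)*Y) = 7 + (-3 - 3*Y**2) = 4 - 3*Y**2)
(-20492 - 5828)/(-16944 - 8348) - r(-70 - 1*25) = (-20492 - 5828)/(-16944 - 8348) - (4 - 3*(-70 - 1*25)**2) = -26320/(-25292) - (4 - 3*(-70 - 25)**2) = -26320*(-1/25292) - (4 - 3*(-95)**2) = 6580/6323 - (4 - 3*9025) = 6580/6323 - (4 - 27075) = 6580/6323 - 1*(-27071) = 6580/6323 + 27071 = 171176513/6323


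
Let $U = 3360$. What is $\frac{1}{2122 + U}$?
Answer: $\frac{1}{5482} \approx 0.00018242$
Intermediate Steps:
$\frac{1}{2122 + U} = \frac{1}{2122 + 3360} = \frac{1}{5482}$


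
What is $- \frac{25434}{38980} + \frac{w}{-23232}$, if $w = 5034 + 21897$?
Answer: $- \frac{136721089}{75465280} \approx -1.8117$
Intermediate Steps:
$w = 26931$
$- \frac{25434}{38980} + \frac{w}{-23232} = - \frac{25434}{38980} + \frac{26931}{-23232} = \left(-25434\right) \frac{1}{38980} + 26931 \left(- \frac{1}{23232}\right) = - \frac{12717}{19490} - \frac{8977}{7744} = - \frac{136721089}{75465280}$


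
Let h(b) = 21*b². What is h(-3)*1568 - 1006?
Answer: 295346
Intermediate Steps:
h(-3)*1568 - 1006 = (21*(-3)²)*1568 - 1006 = (21*9)*1568 - 1006 = 189*1568 - 1006 = 296352 - 1006 = 295346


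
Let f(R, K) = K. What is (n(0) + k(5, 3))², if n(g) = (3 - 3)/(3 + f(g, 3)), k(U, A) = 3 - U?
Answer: 4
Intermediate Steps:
n(g) = 0 (n(g) = (3 - 3)/(3 + 3) = 0/6 = 0*(⅙) = 0)
(n(0) + k(5, 3))² = (0 + (3 - 1*5))² = (0 + (3 - 5))² = (0 - 2)² = (-2)² = 4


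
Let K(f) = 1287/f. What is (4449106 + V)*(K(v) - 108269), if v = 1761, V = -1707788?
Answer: -174220282238732/587 ≈ -2.9680e+11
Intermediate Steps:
(4449106 + V)*(K(v) - 108269) = (4449106 - 1707788)*(1287/1761 - 108269) = 2741318*(1287*(1/1761) - 108269) = 2741318*(429/587 - 108269) = 2741318*(-63553474/587) = -174220282238732/587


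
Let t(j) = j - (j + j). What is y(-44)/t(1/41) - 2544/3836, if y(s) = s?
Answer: 1729400/959 ≈ 1803.3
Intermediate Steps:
t(j) = -j (t(j) = j - 2*j = -j)
y(-44)/t(1/41) - 2544/3836 = -44/((-1/41)) - 2544/3836 = -44/((-1*1/41)) - 2544*1/3836 = -44/(-1/41) - 636/959 = -44*(-41) - 636/959 = 1804 - 636/959 = 1729400/959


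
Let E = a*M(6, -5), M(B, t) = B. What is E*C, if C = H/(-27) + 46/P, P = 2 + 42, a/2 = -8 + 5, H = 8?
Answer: -890/33 ≈ -26.970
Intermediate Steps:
a = -6 (a = 2*(-8 + 5) = 2*(-3) = -6)
P = 44
E = -36 (E = -6*6 = -36)
C = 445/594 (C = 8/(-27) + 46/44 = 8*(-1/27) + 46*(1/44) = -8/27 + 23/22 = 445/594 ≈ 0.74916)
E*C = -36*445/594 = -890/33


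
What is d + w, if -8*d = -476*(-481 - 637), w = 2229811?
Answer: 2163290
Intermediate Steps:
d = -66521 (d = -(-119)*(-481 - 637)/2 = -(-119)*(-1118)/2 = -1/8*532168 = -66521)
d + w = -66521 + 2229811 = 2163290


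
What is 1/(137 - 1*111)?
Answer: 1/26 ≈ 0.038462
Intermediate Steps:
1/(137 - 1*111) = 1/(137 - 111) = 1/26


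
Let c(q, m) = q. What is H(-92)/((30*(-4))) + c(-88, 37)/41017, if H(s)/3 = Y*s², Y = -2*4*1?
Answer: 347167448/205085 ≈ 1692.8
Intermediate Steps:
Y = -8 (Y = -8*1 = -8)
H(s) = -24*s² (H(s) = 3*(-8*s²) = -24*s²)
H(-92)/((30*(-4))) + c(-88, 37)/41017 = (-24*(-92)²)/((30*(-4))) - 88/41017 = -24*8464/(-120) - 88*1/41017 = -203136*(-1/120) - 88/41017 = 8464/5 - 88/41017 = 347167448/205085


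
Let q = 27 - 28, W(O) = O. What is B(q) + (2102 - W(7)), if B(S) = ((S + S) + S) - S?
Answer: 2093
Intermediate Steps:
q = -1
B(S) = 2*S (B(S) = (2*S + S) - S = 3*S - S = 2*S)
B(q) + (2102 - W(7)) = 2*(-1) + (2102 - 1*7) = -2 + (2102 - 7) = -2 + 2095 = 2093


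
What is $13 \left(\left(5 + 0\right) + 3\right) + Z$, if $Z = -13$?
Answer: $91$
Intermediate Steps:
$13 \left(\left(5 + 0\right) + 3\right) + Z = 13 \left(\left(5 + 0\right) + 3\right) - 13 = 13 \left(5 + 3\right) - 13 = 13 \cdot 8 - 13 = 104 - 13 = 91$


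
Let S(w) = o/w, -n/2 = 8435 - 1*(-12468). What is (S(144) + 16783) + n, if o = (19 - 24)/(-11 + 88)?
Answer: -277455029/11088 ≈ -25023.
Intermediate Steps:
o = -5/77 ≈ -0.064935
n = -41806 (n = -2*(8435 - 1*(-12468)) = -2*(8435 + 12468) = -2*20903 = -41806)
S(w) = -5/(77*w)
(S(144) + 16783) + n = (-5/77/144 + 16783) - 41806 = (-5/77*1/144 + 16783) - 41806 = (-5/11088 + 16783) - 41806 = 186089899/11088 - 41806 = -277455029/11088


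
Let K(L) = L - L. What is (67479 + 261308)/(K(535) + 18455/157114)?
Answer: 51657040718/18455 ≈ 2.7991e+6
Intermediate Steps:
K(L) = 0
(67479 + 261308)/(K(535) + 18455/157114) = (67479 + 261308)/(0 + 18455/157114) = 328787/(0 + 18455*(1/157114)) = 328787/(0 + 18455/157114) = 328787/(18455/157114) = 328787*(157114/18455) = 51657040718/18455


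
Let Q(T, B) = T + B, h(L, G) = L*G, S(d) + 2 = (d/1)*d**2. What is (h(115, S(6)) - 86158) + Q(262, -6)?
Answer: -61292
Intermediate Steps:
S(d) = -2 + d**3 (S(d) = -2 + (d/1)*d**2 = -2 + (d*1)*d**2 = -2 + d*d**2 = -2 + d**3)
h(L, G) = G*L
Q(T, B) = B + T
(h(115, S(6)) - 86158) + Q(262, -6) = ((-2 + 6**3)*115 - 86158) + (-6 + 262) = ((-2 + 216)*115 - 86158) + 256 = (214*115 - 86158) + 256 = (24610 - 86158) + 256 = -61548 + 256 = -61292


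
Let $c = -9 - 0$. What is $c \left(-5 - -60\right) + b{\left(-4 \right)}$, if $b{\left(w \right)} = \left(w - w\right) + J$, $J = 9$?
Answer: $-486$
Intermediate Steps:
$b{\left(w \right)} = 9$ ($b{\left(w \right)} = \left(w - w\right) + 9 = 0 + 9 = 9$)
$c = -9$ ($c = -9 + 0 = -9$)
$c \left(-5 - -60\right) + b{\left(-4 \right)} = - 9 \left(-5 - -60\right) + 9 = - 9 \left(-5 + 60\right) + 9 = \left(-9\right) 55 + 9 = -495 + 9 = -486$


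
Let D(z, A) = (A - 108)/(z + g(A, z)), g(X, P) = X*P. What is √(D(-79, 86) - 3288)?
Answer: I*√155318816946/6873 ≈ 57.341*I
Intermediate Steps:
g(X, P) = P*X
D(z, A) = (-108 + A)/(z + A*z) (D(z, A) = (A - 108)/(z + z*A) = (-108 + A)/(z + A*z))
√(D(-79, 86) - 3288) = √((-108 + 86)/((-79)*(1 + 86)) - 3288) = √(-1/79*(-22)/87 - 3288) = √(-1/79*1/87*(-22) - 3288) = √(22/6873 - 3288) = √(-22598402/6873) = I*√155318816946/6873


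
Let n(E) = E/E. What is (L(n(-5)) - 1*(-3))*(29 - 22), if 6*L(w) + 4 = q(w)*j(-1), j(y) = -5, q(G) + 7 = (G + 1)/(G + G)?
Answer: 154/3 ≈ 51.333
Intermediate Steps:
q(G) = -7 + (1 + G)/(2*G) (q(G) = -7 + (G + 1)/(G + G) = -7 + (1 + G)/((2*G)) = -7 + (1 + G)*(1/(2*G)) = -7 + (1 + G)/(2*G))
n(E) = 1
L(w) = -⅔ - 5*(1 - 13*w)/(12*w) (L(w) = -⅔ + (((1 - 13*w)/(2*w))*(-5))/6 = -⅔ + (-5*(1 - 13*w)/(2*w))/6 = -⅔ - 5*(1 - 13*w)/(12*w))
(L(n(-5)) - 1*(-3))*(29 - 22) = ((1/12)*(-5 + 57*1)/1 - 1*(-3))*(29 - 22) = ((1/12)*1*(-5 + 57) + 3)*7 = ((1/12)*1*52 + 3)*7 = (13/3 + 3)*7 = (22/3)*7 = 154/3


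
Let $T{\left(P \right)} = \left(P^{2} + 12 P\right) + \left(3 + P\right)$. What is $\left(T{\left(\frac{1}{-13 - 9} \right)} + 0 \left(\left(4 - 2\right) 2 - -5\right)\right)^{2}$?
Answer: $\frac{1361889}{234256} \approx 5.8137$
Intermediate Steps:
$T{\left(P \right)} = 3 + P^{2} + 13 P$
$\left(T{\left(\frac{1}{-13 - 9} \right)} + 0 \left(\left(4 - 2\right) 2 - -5\right)\right)^{2} = \left(\left(3 + \left(\frac{1}{-13 - 9}\right)^{2} + \frac{13}{-13 - 9}\right) + 0 \left(\left(4 - 2\right) 2 - -5\right)\right)^{2} = \left(\left(3 + \left(\frac{1}{-22}\right)^{2} + \frac{13}{-22}\right) + 0 \left(2 \cdot 2 + 5\right)\right)^{2} = \left(\left(3 + \left(- \frac{1}{22}\right)^{2} + 13 \left(- \frac{1}{22}\right)\right) + 0 \left(4 + 5\right)\right)^{2} = \left(\left(3 + \frac{1}{484} - \frac{13}{22}\right) + 0 \cdot 9\right)^{2} = \left(\frac{1167}{484} + 0\right)^{2} = \left(\frac{1167}{484}\right)^{2} = \frac{1361889}{234256}$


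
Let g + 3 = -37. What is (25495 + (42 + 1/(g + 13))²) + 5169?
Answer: 23637745/729 ≈ 32425.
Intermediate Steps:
g = -40 (g = -3 - 37 = -40)
(25495 + (42 + 1/(g + 13))²) + 5169 = (25495 + (42 + 1/(-40 + 13))²) + 5169 = (25495 + (42 + 1/(-27))²) + 5169 = (25495 + (42 - 1/27)²) + 5169 = (25495 + (1133/27)²) + 5169 = (25495 + 1283689/729) + 5169 = 19869544/729 + 5169 = 23637745/729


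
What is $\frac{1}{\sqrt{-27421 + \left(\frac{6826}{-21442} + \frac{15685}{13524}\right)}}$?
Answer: $- \frac{14 i \sqrt{2940998524528552239}}{3975670835011} \approx - 0.006039 i$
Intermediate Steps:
$\frac{1}{\sqrt{-27421 + \left(\frac{6826}{-21442} + \frac{15685}{13524}\right)}} = \frac{1}{\sqrt{-27421 + \left(6826 \left(- \frac{1}{21442}\right) + 15685 \cdot \frac{1}{13524}\right)}} = \frac{1}{\sqrt{-27421 + \left(- \frac{3413}{10721} + \frac{15685}{13524}\right)}} = \frac{1}{\sqrt{-27421 + \frac{122001473}{144990804}}} = \frac{1}{\sqrt{- \frac{3975670835011}{144990804}}} = \frac{1}{\frac{1}{10356486} i \sqrt{2940998524528552239}} = - \frac{14 i \sqrt{2940998524528552239}}{3975670835011}$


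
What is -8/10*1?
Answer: -⅘ ≈ -0.80000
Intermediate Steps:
-8/10*1 = -8*⅒*1 = -⅘*1 = -⅘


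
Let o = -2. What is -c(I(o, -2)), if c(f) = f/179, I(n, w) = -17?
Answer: 17/179 ≈ 0.094972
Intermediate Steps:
c(f) = f/179 (c(f) = f*(1/179) = f/179)
-c(I(o, -2)) = -(-17)/179 = -1*(-17/179) = 17/179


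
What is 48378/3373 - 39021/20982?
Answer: 294483121/23590762 ≈ 12.483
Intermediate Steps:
48378/3373 - 39021/20982 = 48378*(1/3373) - 39021*1/20982 = 48378/3373 - 13007/6994 = 294483121/23590762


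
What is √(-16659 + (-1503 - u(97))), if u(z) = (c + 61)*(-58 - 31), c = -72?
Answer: I*√19141 ≈ 138.35*I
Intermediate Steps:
u(z) = 979 (u(z) = (-72 + 61)*(-58 - 31) = -11*(-89) = 979)
√(-16659 + (-1503 - u(97))) = √(-16659 + (-1503 - 1*979)) = √(-16659 + (-1503 - 979)) = √(-16659 - 2482) = √(-19141) = I*√19141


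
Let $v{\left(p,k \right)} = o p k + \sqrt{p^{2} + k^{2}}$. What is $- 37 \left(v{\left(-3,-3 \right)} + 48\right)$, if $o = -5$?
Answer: $-111 - 111 \sqrt{2} \approx -267.98$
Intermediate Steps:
$v{\left(p,k \right)} = \sqrt{k^{2} + p^{2}} - 5 k p$ ($v{\left(p,k \right)} = - 5 p k + \sqrt{p^{2} + k^{2}} = - 5 k p + \sqrt{k^{2} + p^{2}} = \sqrt{k^{2} + p^{2}} - 5 k p$)
$- 37 \left(v{\left(-3,-3 \right)} + 48\right) = - 37 \left(\left(\sqrt{\left(-3\right)^{2} + \left(-3\right)^{2}} - \left(-15\right) \left(-3\right)\right) + 48\right) = - 37 \left(\left(\sqrt{9 + 9} - 45\right) + 48\right) = - 37 \left(\left(\sqrt{18} - 45\right) + 48\right) = - 37 \left(\left(3 \sqrt{2} - 45\right) + 48\right) = - 37 \left(\left(-45 + 3 \sqrt{2}\right) + 48\right) = - 37 \left(3 + 3 \sqrt{2}\right) = -111 - 111 \sqrt{2}$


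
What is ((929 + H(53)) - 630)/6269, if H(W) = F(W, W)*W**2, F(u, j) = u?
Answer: 149176/6269 ≈ 23.796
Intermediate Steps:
H(W) = W**3 (H(W) = W*W**2 = W**3)
((929 + H(53)) - 630)/6269 = ((929 + 53**3) - 630)/6269 = ((929 + 148877) - 630)*(1/6269) = (149806 - 630)*(1/6269) = 149176*(1/6269) = 149176/6269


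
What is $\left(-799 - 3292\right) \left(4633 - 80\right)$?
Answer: $-18626323$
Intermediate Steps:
$\left(-799 - 3292\right) \left(4633 - 80\right) = - 4091 \left(4633 - 80\right) = \left(-4091\right) 4553 = -18626323$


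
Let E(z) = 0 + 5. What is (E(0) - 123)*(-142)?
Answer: 16756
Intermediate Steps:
E(z) = 5
(E(0) - 123)*(-142) = (5 - 123)*(-142) = -118*(-142) = 16756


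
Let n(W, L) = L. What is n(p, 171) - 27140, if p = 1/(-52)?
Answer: -26969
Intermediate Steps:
p = -1/52 ≈ -0.019231
n(p, 171) - 27140 = 171 - 27140 = -26969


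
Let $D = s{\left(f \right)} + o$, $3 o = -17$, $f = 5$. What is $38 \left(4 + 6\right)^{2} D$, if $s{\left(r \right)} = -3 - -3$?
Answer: $- \frac{64600}{3} \approx -21533.0$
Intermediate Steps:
$s{\left(r \right)} = 0$ ($s{\left(r \right)} = -3 + 3 = 0$)
$o = - \frac{17}{3}$ ($o = \frac{1}{3} \left(-17\right) = - \frac{17}{3} \approx -5.6667$)
$D = - \frac{17}{3}$ ($D = 0 - \frac{17}{3} = - \frac{17}{3} \approx -5.6667$)
$38 \left(4 + 6\right)^{2} D = 38 \left(4 + 6\right)^{2} \left(- \frac{17}{3}\right) = 38 \cdot 10^{2} \left(- \frac{17}{3}\right) = 38 \cdot 100 \left(- \frac{17}{3}\right) = 3800 \left(- \frac{17}{3}\right) = - \frac{64600}{3}$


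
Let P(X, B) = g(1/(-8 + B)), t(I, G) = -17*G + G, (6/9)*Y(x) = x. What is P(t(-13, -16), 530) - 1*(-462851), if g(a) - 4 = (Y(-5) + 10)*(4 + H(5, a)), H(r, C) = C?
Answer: 483231065/1044 ≈ 4.6287e+5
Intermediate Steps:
Y(x) = 3*x/2
g(a) = 14 + 5*a/2 (g(a) = 4 + ((3/2)*(-5) + 10)*(4 + a) = 4 + (-15/2 + 10)*(4 + a) = 4 + 5*(4 + a)/2 = 4 + (10 + 5*a/2) = 14 + 5*a/2)
t(I, G) = -16*G
P(X, B) = 14 + 5/(2*(-8 + B))
P(t(-13, -16), 530) - 1*(-462851) = (-219 + 28*530)/(2*(-8 + 530)) - 1*(-462851) = (½)*(-219 + 14840)/522 + 462851 = (½)*(1/522)*14621 + 462851 = 14621/1044 + 462851 = 483231065/1044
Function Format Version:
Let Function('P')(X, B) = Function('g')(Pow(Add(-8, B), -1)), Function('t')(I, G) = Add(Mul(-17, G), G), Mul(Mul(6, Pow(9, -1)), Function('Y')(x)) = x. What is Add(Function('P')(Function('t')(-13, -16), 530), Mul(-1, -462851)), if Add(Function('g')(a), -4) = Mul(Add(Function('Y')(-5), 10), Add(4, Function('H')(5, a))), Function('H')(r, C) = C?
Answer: Rational(483231065, 1044) ≈ 4.6287e+5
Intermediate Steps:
Function('Y')(x) = Mul(Rational(3, 2), x)
Function('g')(a) = Add(14, Mul(Rational(5, 2), a)) (Function('g')(a) = Add(4, Mul(Add(Mul(Rational(3, 2), -5), 10), Add(4, a))) = Add(4, Mul(Add(Rational(-15, 2), 10), Add(4, a))) = Add(4, Mul(Rational(5, 2), Add(4, a))) = Add(4, Add(10, Mul(Rational(5, 2), a))) = Add(14, Mul(Rational(5, 2), a)))
Function('t')(I, G) = Mul(-16, G)
Function('P')(X, B) = Add(14, Mul(Rational(5, 2), Pow(Add(-8, B), -1)))
Add(Function('P')(Function('t')(-13, -16), 530), Mul(-1, -462851)) = Add(Mul(Rational(1, 2), Pow(Add(-8, 530), -1), Add(-219, Mul(28, 530))), Mul(-1, -462851)) = Add(Mul(Rational(1, 2), Pow(522, -1), Add(-219, 14840)), 462851) = Add(Mul(Rational(1, 2), Rational(1, 522), 14621), 462851) = Add(Rational(14621, 1044), 462851) = Rational(483231065, 1044)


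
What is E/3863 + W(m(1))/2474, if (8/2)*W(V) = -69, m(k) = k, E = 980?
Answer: 9431533/38228248 ≈ 0.24672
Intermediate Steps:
W(V) = -69/4 (W(V) = (¼)*(-69) = -69/4)
E/3863 + W(m(1))/2474 = 980/3863 - 69/4/2474 = 980*(1/3863) - 69/4*1/2474 = 980/3863 - 69/9896 = 9431533/38228248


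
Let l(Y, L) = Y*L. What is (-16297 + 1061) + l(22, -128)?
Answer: -18052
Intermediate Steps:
l(Y, L) = L*Y
(-16297 + 1061) + l(22, -128) = (-16297 + 1061) - 128*22 = -15236 - 2816 = -18052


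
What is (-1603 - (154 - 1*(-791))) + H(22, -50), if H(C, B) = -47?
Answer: -2595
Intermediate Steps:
(-1603 - (154 - 1*(-791))) + H(22, -50) = (-1603 - (154 - 1*(-791))) - 47 = (-1603 - (154 + 791)) - 47 = (-1603 - 1*945) - 47 = (-1603 - 945) - 47 = -2548 - 47 = -2595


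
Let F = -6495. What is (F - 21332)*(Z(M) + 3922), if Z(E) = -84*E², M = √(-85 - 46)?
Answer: -415345802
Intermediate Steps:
M = I*√131 (M = √(-131) = I*√131 ≈ 11.446*I)
(F - 21332)*(Z(M) + 3922) = (-6495 - 21332)*(-84*(I*√131)² + 3922) = -27827*(-84*(-131) + 3922) = -27827*(11004 + 3922) = -27827*14926 = -415345802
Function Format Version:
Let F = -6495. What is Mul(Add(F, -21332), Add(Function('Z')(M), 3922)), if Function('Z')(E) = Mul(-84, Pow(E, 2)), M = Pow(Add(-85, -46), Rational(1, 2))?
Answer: -415345802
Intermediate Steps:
M = Mul(I, Pow(131, Rational(1, 2))) (M = Pow(-131, Rational(1, 2)) = Mul(I, Pow(131, Rational(1, 2))) ≈ Mul(11.446, I))
Mul(Add(F, -21332), Add(Function('Z')(M), 3922)) = Mul(Add(-6495, -21332), Add(Mul(-84, Pow(Mul(I, Pow(131, Rational(1, 2))), 2)), 3922)) = Mul(-27827, Add(Mul(-84, -131), 3922)) = Mul(-27827, Add(11004, 3922)) = Mul(-27827, 14926) = -415345802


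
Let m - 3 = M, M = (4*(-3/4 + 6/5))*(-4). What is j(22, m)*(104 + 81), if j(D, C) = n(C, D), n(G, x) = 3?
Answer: 555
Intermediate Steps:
M = -36/5 (M = (4*(-3*¼ + 6*(⅕)))*(-4) = (4*(-¾ + 6/5))*(-4) = (4*(9/20))*(-4) = (9/5)*(-4) = -36/5 ≈ -7.2000)
m = -21/5 (m = 3 - 36/5 = -21/5 ≈ -4.2000)
j(D, C) = 3
j(22, m)*(104 + 81) = 3*(104 + 81) = 3*185 = 555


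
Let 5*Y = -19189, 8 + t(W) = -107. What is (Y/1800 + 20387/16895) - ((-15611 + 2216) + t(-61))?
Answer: 410824466969/30411000 ≈ 13509.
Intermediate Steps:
t(W) = -115 (t(W) = -8 - 107 = -115)
Y = -19189/5 (Y = (⅕)*(-19189) = -19189/5 ≈ -3837.8)
(Y/1800 + 20387/16895) - ((-15611 + 2216) + t(-61)) = (-19189/5/1800 + 20387/16895) - ((-15611 + 2216) - 115) = (-19189/5*1/1800 + 20387*(1/16895)) - (-13395 - 115) = (-19189/9000 + 20387/16895) - 1*(-13510) = -28143031/30411000 + 13510 = 410824466969/30411000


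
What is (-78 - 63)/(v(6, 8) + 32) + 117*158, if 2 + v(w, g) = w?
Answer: 221785/12 ≈ 18482.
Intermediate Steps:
v(w, g) = -2 + w
(-78 - 63)/(v(6, 8) + 32) + 117*158 = (-78 - 63)/((-2 + 6) + 32) + 117*158 = -141/(4 + 32) + 18486 = -141/36 + 18486 = -141*1/36 + 18486 = -47/12 + 18486 = 221785/12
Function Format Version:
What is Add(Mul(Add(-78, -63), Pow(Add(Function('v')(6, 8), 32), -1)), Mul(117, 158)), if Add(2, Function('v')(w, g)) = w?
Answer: Rational(221785, 12) ≈ 18482.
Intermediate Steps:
Function('v')(w, g) = Add(-2, w)
Add(Mul(Add(-78, -63), Pow(Add(Function('v')(6, 8), 32), -1)), Mul(117, 158)) = Add(Mul(Add(-78, -63), Pow(Add(Add(-2, 6), 32), -1)), Mul(117, 158)) = Add(Mul(-141, Pow(Add(4, 32), -1)), 18486) = Add(Mul(-141, Pow(36, -1)), 18486) = Add(Mul(-141, Rational(1, 36)), 18486) = Add(Rational(-47, 12), 18486) = Rational(221785, 12)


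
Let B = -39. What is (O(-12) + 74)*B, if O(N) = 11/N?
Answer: -11401/4 ≈ -2850.3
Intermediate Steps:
(O(-12) + 74)*B = (11/(-12) + 74)*(-39) = (11*(-1/12) + 74)*(-39) = (-11/12 + 74)*(-39) = (877/12)*(-39) = -11401/4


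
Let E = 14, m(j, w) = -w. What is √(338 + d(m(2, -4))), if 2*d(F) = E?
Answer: √345 ≈ 18.574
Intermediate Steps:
d(F) = 7 (d(F) = (½)*14 = 7)
√(338 + d(m(2, -4))) = √(338 + 7) = √345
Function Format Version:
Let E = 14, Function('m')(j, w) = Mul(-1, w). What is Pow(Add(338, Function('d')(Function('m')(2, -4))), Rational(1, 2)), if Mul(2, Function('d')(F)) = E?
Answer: Pow(345, Rational(1, 2)) ≈ 18.574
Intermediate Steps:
Function('d')(F) = 7 (Function('d')(F) = Mul(Rational(1, 2), 14) = 7)
Pow(Add(338, Function('d')(Function('m')(2, -4))), Rational(1, 2)) = Pow(Add(338, 7), Rational(1, 2)) = Pow(345, Rational(1, 2))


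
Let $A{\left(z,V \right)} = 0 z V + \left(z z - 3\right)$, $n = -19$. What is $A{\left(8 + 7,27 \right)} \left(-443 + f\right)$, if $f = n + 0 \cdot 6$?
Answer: $-102564$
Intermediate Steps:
$A{\left(z,V \right)} = -3 + z^{2}$ ($A{\left(z,V \right)} = 0 V + \left(z^{2} - 3\right) = 0 + \left(-3 + z^{2}\right) = -3 + z^{2}$)
$f = -19$ ($f = -19 + 0 \cdot 6 = -19 + 0 = -19$)
$A{\left(8 + 7,27 \right)} \left(-443 + f\right) = \left(-3 + \left(8 + 7\right)^{2}\right) \left(-443 - 19\right) = \left(-3 + 15^{2}\right) \left(-462\right) = \left(-3 + 225\right) \left(-462\right) = 222 \left(-462\right) = -102564$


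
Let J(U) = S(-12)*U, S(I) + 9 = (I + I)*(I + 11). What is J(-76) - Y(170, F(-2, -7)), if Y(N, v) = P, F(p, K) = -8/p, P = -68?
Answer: -1072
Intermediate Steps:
Y(N, v) = -68
S(I) = -9 + 2*I*(11 + I) (S(I) = -9 + (I + I)*(I + 11) = -9 + (2*I)*(11 + I) = -9 + 2*I*(11 + I))
J(U) = 15*U (J(U) = (-9 + 2*(-12)**2 + 22*(-12))*U = (-9 + 2*144 - 264)*U = (-9 + 288 - 264)*U = 15*U)
J(-76) - Y(170, F(-2, -7)) = 15*(-76) - 1*(-68) = -1140 + 68 = -1072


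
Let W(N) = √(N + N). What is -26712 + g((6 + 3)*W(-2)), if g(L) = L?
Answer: -26712 + 18*I ≈ -26712.0 + 18.0*I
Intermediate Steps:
W(N) = √2*√N (W(N) = √(2*N) = √2*√N)
-26712 + g((6 + 3)*W(-2)) = -26712 + (6 + 3)*(√2*√(-2)) = -26712 + 9*(√2*(I*√2)) = -26712 + 9*(2*I) = -26712 + 18*I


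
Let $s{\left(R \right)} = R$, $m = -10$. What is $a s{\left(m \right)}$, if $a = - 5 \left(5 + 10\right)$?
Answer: $750$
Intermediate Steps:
$a = -75$ ($a = \left(-5\right) 15 = -75$)
$a s{\left(m \right)} = \left(-75\right) \left(-10\right) = 750$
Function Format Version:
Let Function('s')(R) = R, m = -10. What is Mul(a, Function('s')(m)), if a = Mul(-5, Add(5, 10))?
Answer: 750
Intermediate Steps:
a = -75 (a = Mul(-5, 15) = -75)
Mul(a, Function('s')(m)) = Mul(-75, -10) = 750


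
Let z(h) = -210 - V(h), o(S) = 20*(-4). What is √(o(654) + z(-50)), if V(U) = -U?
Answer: 2*I*√85 ≈ 18.439*I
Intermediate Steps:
o(S) = -80
z(h) = -210 + h (z(h) = -210 - (-1)*h = -210 + h)
√(o(654) + z(-50)) = √(-80 + (-210 - 50)) = √(-80 - 260) = √(-340) = 2*I*√85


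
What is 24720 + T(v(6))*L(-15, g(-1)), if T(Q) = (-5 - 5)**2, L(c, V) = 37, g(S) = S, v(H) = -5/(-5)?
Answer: 28420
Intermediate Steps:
v(H) = 1 (v(H) = -5*(-1/5) = 1)
T(Q) = 100 (T(Q) = (-10)**2 = 100)
24720 + T(v(6))*L(-15, g(-1)) = 24720 + 100*37 = 24720 + 3700 = 28420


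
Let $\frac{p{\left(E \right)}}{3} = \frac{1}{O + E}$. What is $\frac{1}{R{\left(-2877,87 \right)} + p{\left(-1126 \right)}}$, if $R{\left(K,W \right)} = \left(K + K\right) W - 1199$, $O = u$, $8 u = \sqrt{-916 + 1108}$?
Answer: $- \frac{636214871159}{319250715398042998} + \frac{3 \sqrt{3}}{319250715398042998} \approx -1.9928 \cdot 10^{-6}$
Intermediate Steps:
$u = \sqrt{3}$ ($u = \frac{\sqrt{-916 + 1108}}{8} = \frac{\sqrt{192}}{8} = \frac{8 \sqrt{3}}{8} = \sqrt{3} \approx 1.732$)
$O = \sqrt{3} \approx 1.732$
$R{\left(K,W \right)} = -1199 + 2 K W$ ($R{\left(K,W \right)} = 2 K W - 1199 = -1199 + 2 K W$)
$p{\left(E \right)} = \frac{3}{E + \sqrt{3}}$ ($p{\left(E \right)} = \frac{3}{\sqrt{3} + E} = \frac{3}{E + \sqrt{3}}$)
$\frac{1}{R{\left(-2877,87 \right)} + p{\left(-1126 \right)}} = \frac{1}{\left(-1199 + 2 \left(-2877\right) 87\right) + \frac{3}{-1126 + \sqrt{3}}} = \frac{1}{\left(-1199 - 500598\right) + \frac{3}{-1126 + \sqrt{3}}} = \frac{1}{-501797 + \frac{3}{-1126 + \sqrt{3}}}$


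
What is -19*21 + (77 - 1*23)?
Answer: -345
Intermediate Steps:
-19*21 + (77 - 1*23) = -399 + (77 - 23) = -399 + 54 = -345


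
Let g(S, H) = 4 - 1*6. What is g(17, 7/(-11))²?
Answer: 4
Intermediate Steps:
g(S, H) = -2 (g(S, H) = 4 - 6 = -2)
g(17, 7/(-11))² = (-2)² = 4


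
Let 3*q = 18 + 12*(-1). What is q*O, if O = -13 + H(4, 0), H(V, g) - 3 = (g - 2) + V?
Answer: -16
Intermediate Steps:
H(V, g) = 1 + V + g (H(V, g) = 3 + ((g - 2) + V) = 3 + ((-2 + g) + V) = 3 + (-2 + V + g) = 1 + V + g)
q = 2 (q = (18 + 12*(-1))/3 = (18 - 12)/3 = (⅓)*6 = 2)
O = -8 (O = -13 + (1 + 4 + 0) = -13 + 5 = -8)
q*O = 2*(-8) = -16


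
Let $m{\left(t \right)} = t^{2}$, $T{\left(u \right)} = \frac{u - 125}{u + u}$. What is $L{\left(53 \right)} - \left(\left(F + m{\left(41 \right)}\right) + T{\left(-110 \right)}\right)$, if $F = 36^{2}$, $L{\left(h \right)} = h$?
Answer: $- \frac{128703}{44} \approx -2925.1$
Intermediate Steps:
$F = 1296$
$T{\left(u \right)} = \frac{-125 + u}{2 u}$
$L{\left(53 \right)} - \left(\left(F + m{\left(41 \right)}\right) + T{\left(-110 \right)}\right) = 53 - \left(\left(1296 + 41^{2}\right) + \frac{-125 - 110}{2 \left(-110\right)}\right) = 53 - \left(\left(1296 + 1681\right) + \frac{1}{2} \left(- \frac{1}{110}\right) \left(-235\right)\right) = 53 - \left(2977 + \frac{47}{44}\right) = 53 - \frac{131035}{44} = - \frac{128703}{44}$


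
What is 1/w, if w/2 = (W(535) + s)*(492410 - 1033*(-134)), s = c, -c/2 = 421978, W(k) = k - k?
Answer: -1/1064788902784 ≈ -9.3915e-13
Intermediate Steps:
W(k) = 0
c = -843956 (c = -2*421978 = -843956)
s = -843956
w = -1064788902784 (w = 2*((0 - 843956)*(492410 - 1033*(-134))) = 2*(-843956*(492410 + 138422)) = 2*(-843956*630832) = 2*(-532394451392) = -1064788902784)
1/w = 1/(-1064788902784) = -1/1064788902784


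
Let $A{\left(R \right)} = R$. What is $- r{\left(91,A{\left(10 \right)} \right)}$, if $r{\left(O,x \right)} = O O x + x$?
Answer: $-82820$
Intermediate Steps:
$r{\left(O,x \right)} = x + x O^{2}$ ($r{\left(O,x \right)} = O^{2} x + x = x O^{2} + x = x + x O^{2}$)
$- r{\left(91,A{\left(10 \right)} \right)} = - 10 \left(1 + 91^{2}\right) = - 10 \left(1 + 8281\right) = - 10 \cdot 8282 = \left(-1\right) 82820 = -82820$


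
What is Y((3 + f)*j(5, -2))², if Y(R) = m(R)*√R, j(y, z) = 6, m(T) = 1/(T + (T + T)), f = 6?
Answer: 1/486 ≈ 0.0020576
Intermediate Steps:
m(T) = 1/(3*T) (m(T) = 1/(T + 2*T) = 1/(3*T))
Y(R) = 1/(3*√R) (Y(R) = (1/(3*R))*√R = 1/(3*√R))
Y((3 + f)*j(5, -2))² = (1/(3*√((3 + 6)*6)))² = (1/(3*√(9*6)))² = (1/(3*√54))² = ((√6/18)/3)² = (√6/54)² = 1/486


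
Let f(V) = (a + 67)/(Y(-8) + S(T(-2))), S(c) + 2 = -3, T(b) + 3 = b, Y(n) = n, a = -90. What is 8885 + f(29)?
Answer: 115528/13 ≈ 8886.8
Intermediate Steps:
T(b) = -3 + b
S(c) = -5 (S(c) = -2 - 3 = -5)
f(V) = 23/13 (f(V) = (-90 + 67)/(-8 - 5) = -23/(-13) = -23*(-1/13) = 23/13)
8885 + f(29) = 8885 + 23/13 = 115528/13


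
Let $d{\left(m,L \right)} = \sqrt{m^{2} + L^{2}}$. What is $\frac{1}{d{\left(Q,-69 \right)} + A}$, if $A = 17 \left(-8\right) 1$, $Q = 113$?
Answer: $- \frac{68}{483} - \frac{\sqrt{17530}}{966} \approx -0.27785$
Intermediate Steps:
$A = -136$ ($A = \left(-136\right) 1 = -136$)
$d{\left(m,L \right)} = \sqrt{L^{2} + m^{2}}$
$\frac{1}{d{\left(Q,-69 \right)} + A} = \frac{1}{\sqrt{\left(-69\right)^{2} + 113^{2}} - 136} = \frac{1}{\sqrt{4761 + 12769} - 136} = \frac{1}{\sqrt{17530} - 136} = \frac{1}{-136 + \sqrt{17530}}$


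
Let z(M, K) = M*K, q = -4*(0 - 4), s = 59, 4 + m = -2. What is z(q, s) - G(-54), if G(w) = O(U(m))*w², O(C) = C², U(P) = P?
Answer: -104032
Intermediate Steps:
m = -6 (m = -4 - 2 = -6)
q = 16 (q = -4*(-4) = 16)
G(w) = 36*w² (G(w) = (-6)²*w² = 36*w²)
z(M, K) = K*M
z(q, s) - G(-54) = 59*16 - 36*(-54)² = 944 - 36*2916 = 944 - 1*104976 = 944 - 104976 = -104032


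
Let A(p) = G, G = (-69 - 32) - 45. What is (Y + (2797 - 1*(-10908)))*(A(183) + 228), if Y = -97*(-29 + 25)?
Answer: 1155626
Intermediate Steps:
Y = 388 (Y = -97*(-4) = 388)
G = -146 (G = -101 - 45 = -146)
A(p) = -146
(Y + (2797 - 1*(-10908)))*(A(183) + 228) = (388 + (2797 - 1*(-10908)))*(-146 + 228) = (388 + (2797 + 10908))*82 = (388 + 13705)*82 = 14093*82 = 1155626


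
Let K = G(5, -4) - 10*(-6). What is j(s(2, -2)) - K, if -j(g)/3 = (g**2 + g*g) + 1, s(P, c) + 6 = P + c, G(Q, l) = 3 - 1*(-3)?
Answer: -285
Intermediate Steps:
G(Q, l) = 6 (G(Q, l) = 3 + 3 = 6)
s(P, c) = -6 + P + c (s(P, c) = -6 + (P + c) = -6 + P + c)
j(g) = -3 - 6*g**2 (j(g) = -3*((g**2 + g*g) + 1) = -3*((g**2 + g**2) + 1) = -3*(2*g**2 + 1) = -3*(1 + 2*g**2) = -3 - 6*g**2)
K = 66 (K = 6 - 10*(-6) = 6 + 60 = 66)
j(s(2, -2)) - K = (-3 - 6*(-6 + 2 - 2)**2) - 1*66 = (-3 - 6*(-6)**2) - 66 = (-3 - 6*36) - 66 = (-3 - 216) - 66 = -219 - 66 = -285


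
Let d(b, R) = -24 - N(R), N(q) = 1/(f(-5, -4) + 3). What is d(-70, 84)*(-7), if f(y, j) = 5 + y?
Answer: 511/3 ≈ 170.33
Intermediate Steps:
N(q) = ⅓ (N(q) = 1/((5 - 5) + 3) = 1/(0 + 3) = 1/3 = ⅓)
d(b, R) = -73/3 (d(b, R) = -24 - 1*⅓ = -24 - ⅓ = -73/3)
d(-70, 84)*(-7) = -73/3*(-7) = 511/3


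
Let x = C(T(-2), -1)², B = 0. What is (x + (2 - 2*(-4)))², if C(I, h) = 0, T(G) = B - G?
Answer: 100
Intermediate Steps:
T(G) = -G (T(G) = 0 - G = -G)
x = 0 (x = 0² = 0)
(x + (2 - 2*(-4)))² = (0 + (2 - 2*(-4)))² = (0 + (2 + 8))² = (0 + 10)² = 10² = 100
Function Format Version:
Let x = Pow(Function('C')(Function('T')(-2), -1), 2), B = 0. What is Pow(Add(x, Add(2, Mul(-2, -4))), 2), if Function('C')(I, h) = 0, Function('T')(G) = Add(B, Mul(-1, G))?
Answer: 100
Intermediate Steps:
Function('T')(G) = Mul(-1, G) (Function('T')(G) = Add(0, Mul(-1, G)) = Mul(-1, G))
x = 0 (x = Pow(0, 2) = 0)
Pow(Add(x, Add(2, Mul(-2, -4))), 2) = Pow(Add(0, Add(2, Mul(-2, -4))), 2) = Pow(Add(0, Add(2, 8)), 2) = Pow(Add(0, 10), 2) = Pow(10, 2) = 100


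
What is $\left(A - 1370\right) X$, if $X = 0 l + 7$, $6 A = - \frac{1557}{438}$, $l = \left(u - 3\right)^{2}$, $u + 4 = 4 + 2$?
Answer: $- \frac{2801491}{292} \approx -9594.1$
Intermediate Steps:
$u = 2$ ($u = -4 + \left(4 + 2\right) = -4 + 6 = 2$)
$l = 1$ ($l = \left(2 - 3\right)^{2} = \left(-1\right)^{2} = 1$)
$A = - \frac{173}{292}$ ($A = \frac{\left(-1557\right) \frac{1}{438}}{6} = \frac{1}{6} \left(- \frac{519}{146}\right) = - \frac{173}{292} \approx -0.59247$)
$X = 7$ ($X = 0 \cdot 1 + 7 = 0 + 7 = 7$)
$\left(A - 1370\right) X = \left(- \frac{173}{292} - 1370\right) 7 = \left(- \frac{400213}{292}\right) 7 = - \frac{2801491}{292}$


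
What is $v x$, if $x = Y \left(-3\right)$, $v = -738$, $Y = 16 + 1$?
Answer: $37638$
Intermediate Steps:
$Y = 17$
$x = -51$ ($x = 17 \left(-3\right) = -51$)
$v x = \left(-738\right) \left(-51\right) = 37638$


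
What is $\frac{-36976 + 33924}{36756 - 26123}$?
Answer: $- \frac{436}{1519} \approx -0.28703$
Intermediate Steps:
$\frac{-36976 + 33924}{36756 - 26123} = - \frac{3052}{10633} = \left(-3052\right) \frac{1}{10633} = - \frac{436}{1519}$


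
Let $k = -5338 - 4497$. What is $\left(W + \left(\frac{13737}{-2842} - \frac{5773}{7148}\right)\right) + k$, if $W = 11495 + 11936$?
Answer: $\frac{138041460097}{10157308} \approx 13590.0$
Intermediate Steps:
$W = 23431$
$k = -9835$
$\left(W + \left(\frac{13737}{-2842} - \frac{5773}{7148}\right)\right) + k = \left(23431 + \left(\frac{13737}{-2842} - \frac{5773}{7148}\right)\right) - 9835 = \left(23431 + \left(13737 \left(- \frac{1}{2842}\right) - \frac{5773}{7148}\right)\right) - 9835 = \left(23431 - \frac{57299471}{10157308}\right) - 9835 = \frac{237938584277}{10157308} - 9835 = \frac{138041460097}{10157308}$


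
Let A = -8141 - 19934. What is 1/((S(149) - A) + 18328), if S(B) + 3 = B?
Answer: 1/46549 ≈ 2.1483e-5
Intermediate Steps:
A = -28075
S(B) = -3 + B
1/((S(149) - A) + 18328) = 1/(((-3 + 149) - 1*(-28075)) + 18328) = 1/((146 + 28075) + 18328) = 1/(28221 + 18328) = 1/46549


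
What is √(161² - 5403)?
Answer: √20518 ≈ 143.24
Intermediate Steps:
√(161² - 5403) = √(25921 - 5403) = √20518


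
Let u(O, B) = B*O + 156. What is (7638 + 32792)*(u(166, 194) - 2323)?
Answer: 1214395910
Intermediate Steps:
u(O, B) = 156 + B*O
(7638 + 32792)*(u(166, 194) - 2323) = (7638 + 32792)*((156 + 194*166) - 2323) = 40430*((156 + 32204) - 2323) = 40430*(32360 - 2323) = 40430*30037 = 1214395910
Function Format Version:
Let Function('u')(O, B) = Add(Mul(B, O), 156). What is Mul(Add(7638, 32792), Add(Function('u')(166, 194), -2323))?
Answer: 1214395910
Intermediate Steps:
Function('u')(O, B) = Add(156, Mul(B, O))
Mul(Add(7638, 32792), Add(Function('u')(166, 194), -2323)) = Mul(Add(7638, 32792), Add(Add(156, Mul(194, 166)), -2323)) = Mul(40430, Add(Add(156, 32204), -2323)) = Mul(40430, Add(32360, -2323)) = Mul(40430, 30037) = 1214395910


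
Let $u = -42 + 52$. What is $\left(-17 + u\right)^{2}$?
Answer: $49$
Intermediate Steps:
$u = 10$
$\left(-17 + u\right)^{2} = \left(-17 + 10\right)^{2} = \left(-7\right)^{2} = 49$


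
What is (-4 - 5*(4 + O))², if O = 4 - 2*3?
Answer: 196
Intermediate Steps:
O = -2 (O = 4 - 6 = -2)
(-4 - 5*(4 + O))² = (-4 - 5*(4 - 2))² = (-4 - 5*2)² = (-4 - 10)² = (-14)² = 196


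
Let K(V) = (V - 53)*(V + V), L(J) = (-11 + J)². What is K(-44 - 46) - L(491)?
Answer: -204660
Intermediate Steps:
K(V) = 2*V*(-53 + V) (K(V) = (-53 + V)*(2*V) = 2*V*(-53 + V))
K(-44 - 46) - L(491) = 2*(-44 - 46)*(-53 + (-44 - 46)) - (-11 + 491)² = 2*(-90)*(-53 - 90) - 1*480² = 2*(-90)*(-143) - 1*230400 = 25740 - 230400 = -204660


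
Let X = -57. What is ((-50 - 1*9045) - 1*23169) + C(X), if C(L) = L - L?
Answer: -32264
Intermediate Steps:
C(L) = 0
((-50 - 1*9045) - 1*23169) + C(X) = ((-50 - 1*9045) - 1*23169) + 0 = ((-50 - 9045) - 23169) + 0 = (-9095 - 23169) + 0 = -32264 + 0 = -32264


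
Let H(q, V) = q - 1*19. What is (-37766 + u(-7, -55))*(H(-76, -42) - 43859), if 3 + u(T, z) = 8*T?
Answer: 1662560050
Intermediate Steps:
u(T, z) = -3 + 8*T
H(q, V) = -19 + q (H(q, V) = q - 19 = -19 + q)
(-37766 + u(-7, -55))*(H(-76, -42) - 43859) = (-37766 + (-3 + 8*(-7)))*((-19 - 76) - 43859) = (-37766 + (-3 - 56))*(-95 - 43859) = (-37766 - 59)*(-43954) = -37825*(-43954) = 1662560050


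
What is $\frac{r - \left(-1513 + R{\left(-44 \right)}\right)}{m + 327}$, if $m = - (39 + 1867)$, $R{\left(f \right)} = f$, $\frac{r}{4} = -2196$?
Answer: $\frac{7227}{1579} \approx 4.577$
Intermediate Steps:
$r = -8784$ ($r = 4 \left(-2196\right) = -8784$)
$m = -1906$ ($m = \left(-1\right) 1906 = -1906$)
$\frac{r - \left(-1513 + R{\left(-44 \right)}\right)}{m + 327} = \frac{-8784 + \left(1513 - -44\right)}{-1906 + 327} = \frac{-8784 + \left(1513 + 44\right)}{-1579} = \left(-8784 + 1557\right) \left(- \frac{1}{1579}\right) = \left(-7227\right) \left(- \frac{1}{1579}\right) = \frac{7227}{1579}$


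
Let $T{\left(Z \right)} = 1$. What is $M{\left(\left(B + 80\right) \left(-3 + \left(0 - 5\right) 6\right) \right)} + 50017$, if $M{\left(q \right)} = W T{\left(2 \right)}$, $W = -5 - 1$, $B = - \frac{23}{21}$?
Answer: $50011$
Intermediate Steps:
$B = - \frac{23}{21}$ ($B = \left(-23\right) \frac{1}{21} = - \frac{23}{21} \approx -1.0952$)
$W = -6$ ($W = -5 - 1 = -6$)
$M{\left(q \right)} = -6$ ($M{\left(q \right)} = \left(-6\right) 1 = -6$)
$M{\left(\left(B + 80\right) \left(-3 + \left(0 - 5\right) 6\right) \right)} + 50017 = -6 + 50017 = 50011$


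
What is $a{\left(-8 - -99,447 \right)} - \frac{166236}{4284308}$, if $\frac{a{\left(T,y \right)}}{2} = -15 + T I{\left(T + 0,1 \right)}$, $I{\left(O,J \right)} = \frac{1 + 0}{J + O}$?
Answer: $- \frac{197504281}{7038506} \approx -28.061$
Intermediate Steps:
$I{\left(O,J \right)} = \frac{1}{J + O}$ ($I{\left(O,J \right)} = 1 \frac{1}{J + O} = \frac{1}{J + O}$)
$a{\left(T,y \right)} = -30 + \frac{2 T}{1 + T}$ ($a{\left(T,y \right)} = 2 \left(-15 + \frac{T}{1 + \left(T + 0\right)}\right) = 2 \left(-15 + \frac{T}{1 + T}\right) = -30 + \frac{2 T}{1 + T}$)
$a{\left(-8 - -99,447 \right)} - \frac{166236}{4284308} = \frac{2 \left(-15 - 14 \left(-8 - -99\right)\right)}{1 - -91} - \frac{166236}{4284308} = \frac{2 \left(-15 - 14 \left(-8 + 99\right)\right)}{1 + \left(-8 + 99\right)} - 166236 \cdot \frac{1}{4284308} = \frac{2 \left(-15 - 1274\right)}{1 + 91} - \frac{5937}{153011} = \frac{2 \left(-15 - 1274\right)}{92} - \frac{5937}{153011} = 2 \cdot \frac{1}{92} \left(-1289\right) - \frac{5937}{153011} = - \frac{1289}{46} - \frac{5937}{153011} = - \frac{197504281}{7038506}$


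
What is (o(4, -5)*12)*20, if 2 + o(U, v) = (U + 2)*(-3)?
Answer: -4800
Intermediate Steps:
o(U, v) = -8 - 3*U (o(U, v) = -2 + (U + 2)*(-3) = -2 + (2 + U)*(-3) = -2 + (-6 - 3*U) = -8 - 3*U)
(o(4, -5)*12)*20 = ((-8 - 3*4)*12)*20 = ((-8 - 12)*12)*20 = -20*12*20 = -240*20 = -4800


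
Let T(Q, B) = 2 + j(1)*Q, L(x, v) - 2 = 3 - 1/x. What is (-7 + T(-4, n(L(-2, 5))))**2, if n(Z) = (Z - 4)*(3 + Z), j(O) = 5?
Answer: 625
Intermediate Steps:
L(x, v) = 5 - 1/x (L(x, v) = 2 + (3 - 1/x) = 5 - 1/x)
n(Z) = (-4 + Z)*(3 + Z)
T(Q, B) = 2 + 5*Q
(-7 + T(-4, n(L(-2, 5))))**2 = (-7 + (2 + 5*(-4)))**2 = (-7 + (2 - 20))**2 = (-7 - 18)**2 = (-25)**2 = 625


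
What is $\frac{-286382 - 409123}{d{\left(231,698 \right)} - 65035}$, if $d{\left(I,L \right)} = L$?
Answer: $\frac{695505}{64337} \approx 10.81$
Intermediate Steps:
$\frac{-286382 - 409123}{d{\left(231,698 \right)} - 65035} = \frac{-286382 - 409123}{698 - 65035} = - \frac{695505}{-64337} = \left(-695505\right) \left(- \frac{1}{64337}\right) = \frac{695505}{64337}$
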